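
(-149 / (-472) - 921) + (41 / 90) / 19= -371541689 / 403560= -920.66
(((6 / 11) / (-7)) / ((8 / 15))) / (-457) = 45 / 140756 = 0.00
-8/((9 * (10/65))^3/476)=-1045772/729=-1434.53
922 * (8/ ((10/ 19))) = 14014.40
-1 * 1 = -1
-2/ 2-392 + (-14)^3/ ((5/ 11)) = -32149/ 5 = -6429.80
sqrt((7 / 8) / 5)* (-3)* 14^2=-147* sqrt(70) / 5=-245.98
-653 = -653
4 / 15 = 0.27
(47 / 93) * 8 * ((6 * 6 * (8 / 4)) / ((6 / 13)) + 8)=663.05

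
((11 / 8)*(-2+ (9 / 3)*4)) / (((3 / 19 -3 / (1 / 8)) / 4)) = -1045 / 453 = -2.31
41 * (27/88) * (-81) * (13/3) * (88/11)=-388557/11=-35323.36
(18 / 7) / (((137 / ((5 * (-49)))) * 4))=-315 / 274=-1.15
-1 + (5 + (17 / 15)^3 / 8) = 4.18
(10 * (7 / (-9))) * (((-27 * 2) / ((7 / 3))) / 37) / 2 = 90 / 37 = 2.43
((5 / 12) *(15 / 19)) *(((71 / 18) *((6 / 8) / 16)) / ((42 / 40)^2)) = 44375 / 804384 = 0.06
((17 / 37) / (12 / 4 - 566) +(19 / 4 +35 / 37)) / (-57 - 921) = -474541 / 81490872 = -0.01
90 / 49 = 1.84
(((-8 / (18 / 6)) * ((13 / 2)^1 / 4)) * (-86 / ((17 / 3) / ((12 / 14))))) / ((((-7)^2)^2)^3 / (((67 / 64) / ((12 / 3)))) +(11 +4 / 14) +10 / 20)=898872 / 843321946770463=0.00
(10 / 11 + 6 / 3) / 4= 8 / 11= 0.73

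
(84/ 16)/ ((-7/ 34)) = -51/ 2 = -25.50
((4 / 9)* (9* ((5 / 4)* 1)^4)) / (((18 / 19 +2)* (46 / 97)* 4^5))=1151875 / 168820736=0.01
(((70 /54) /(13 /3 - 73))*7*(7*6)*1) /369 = -1715 /114021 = -0.02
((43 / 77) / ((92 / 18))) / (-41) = -387 / 145222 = -0.00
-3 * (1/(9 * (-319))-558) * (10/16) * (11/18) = 8010095/12528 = 639.38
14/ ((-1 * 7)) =-2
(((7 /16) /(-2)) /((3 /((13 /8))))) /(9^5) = -91 /45349632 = -0.00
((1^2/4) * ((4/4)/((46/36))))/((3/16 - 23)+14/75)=-5400/624473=-0.01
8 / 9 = 0.89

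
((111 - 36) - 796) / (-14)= 103 / 2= 51.50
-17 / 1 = -17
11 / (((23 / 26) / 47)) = 13442 / 23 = 584.43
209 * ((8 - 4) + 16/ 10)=5852/ 5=1170.40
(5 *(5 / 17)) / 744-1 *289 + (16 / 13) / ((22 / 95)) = -513087841 / 1808664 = -283.68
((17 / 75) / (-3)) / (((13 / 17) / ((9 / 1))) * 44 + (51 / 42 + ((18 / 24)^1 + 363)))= -8092 / 39488075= -0.00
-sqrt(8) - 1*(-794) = 794 - 2*sqrt(2) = 791.17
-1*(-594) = 594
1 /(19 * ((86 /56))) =28 /817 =0.03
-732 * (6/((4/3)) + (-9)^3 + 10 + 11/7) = 3653046/7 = 521863.71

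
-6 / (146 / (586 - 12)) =-1722 / 73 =-23.59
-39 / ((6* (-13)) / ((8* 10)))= 40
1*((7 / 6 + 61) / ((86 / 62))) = 11563 / 258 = 44.82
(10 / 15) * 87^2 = 5046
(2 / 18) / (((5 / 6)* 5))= 2 / 75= 0.03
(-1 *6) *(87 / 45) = -58 / 5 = -11.60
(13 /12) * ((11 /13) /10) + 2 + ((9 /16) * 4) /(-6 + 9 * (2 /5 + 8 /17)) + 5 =25951 /3120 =8.32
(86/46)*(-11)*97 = -45881/23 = -1994.83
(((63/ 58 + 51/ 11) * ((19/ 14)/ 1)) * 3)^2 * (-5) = -216542617245/ 79780624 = -2714.23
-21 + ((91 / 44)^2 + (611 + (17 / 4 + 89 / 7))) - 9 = 8161579 / 13552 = 602.24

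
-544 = -544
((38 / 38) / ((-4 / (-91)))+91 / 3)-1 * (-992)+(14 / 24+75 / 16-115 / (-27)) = 1054.61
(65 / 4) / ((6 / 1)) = 65 / 24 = 2.71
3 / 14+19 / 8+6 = 8.59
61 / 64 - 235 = -14979 / 64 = -234.05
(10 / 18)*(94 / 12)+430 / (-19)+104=87949 / 1026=85.72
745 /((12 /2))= 124.17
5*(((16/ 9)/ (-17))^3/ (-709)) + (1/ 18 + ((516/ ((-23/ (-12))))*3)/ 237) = 31959901514141/ 9227954629962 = 3.46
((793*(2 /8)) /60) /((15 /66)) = 8723 /600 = 14.54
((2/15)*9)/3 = 0.40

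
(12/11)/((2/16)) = 96/11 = 8.73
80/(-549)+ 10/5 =1.85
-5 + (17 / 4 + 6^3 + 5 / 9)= 7769 / 36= 215.81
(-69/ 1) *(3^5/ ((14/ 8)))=-67068/ 7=-9581.14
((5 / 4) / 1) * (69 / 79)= 345 / 316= 1.09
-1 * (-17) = 17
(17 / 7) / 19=17 / 133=0.13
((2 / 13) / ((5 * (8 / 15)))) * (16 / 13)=12 / 169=0.07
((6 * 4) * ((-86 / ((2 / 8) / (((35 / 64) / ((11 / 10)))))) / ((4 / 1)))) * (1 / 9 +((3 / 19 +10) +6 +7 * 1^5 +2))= -32515525 / 1254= -25929.45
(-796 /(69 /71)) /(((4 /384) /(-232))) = 18242381.91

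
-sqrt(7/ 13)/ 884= -sqrt(91)/ 11492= -0.00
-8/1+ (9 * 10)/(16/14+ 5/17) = 1038/19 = 54.63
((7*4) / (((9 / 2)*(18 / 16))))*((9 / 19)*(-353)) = -158144 / 171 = -924.82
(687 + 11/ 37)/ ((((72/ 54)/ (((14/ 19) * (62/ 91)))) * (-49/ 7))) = -2364990/ 63973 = -36.97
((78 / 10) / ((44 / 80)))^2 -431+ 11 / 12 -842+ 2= -1552129 / 1452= -1068.96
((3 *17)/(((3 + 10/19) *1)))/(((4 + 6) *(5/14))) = 6783/1675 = 4.05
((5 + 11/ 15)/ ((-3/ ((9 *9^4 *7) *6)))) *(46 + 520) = -13413255912/ 5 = -2682651182.40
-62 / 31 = -2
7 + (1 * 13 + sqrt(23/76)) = sqrt(437)/38 + 20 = 20.55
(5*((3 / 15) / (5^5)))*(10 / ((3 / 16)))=32 / 1875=0.02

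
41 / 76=0.54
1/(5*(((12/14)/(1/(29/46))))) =0.37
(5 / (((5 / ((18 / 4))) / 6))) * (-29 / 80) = -783 / 80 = -9.79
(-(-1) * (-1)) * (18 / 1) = -18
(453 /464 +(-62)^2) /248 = 1784069 /115072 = 15.50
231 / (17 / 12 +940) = 252 / 1027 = 0.25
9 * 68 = 612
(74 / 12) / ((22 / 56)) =518 / 33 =15.70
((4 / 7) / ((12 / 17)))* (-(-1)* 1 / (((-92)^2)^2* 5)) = 0.00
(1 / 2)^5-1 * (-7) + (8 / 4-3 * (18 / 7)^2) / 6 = 19091 / 4704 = 4.06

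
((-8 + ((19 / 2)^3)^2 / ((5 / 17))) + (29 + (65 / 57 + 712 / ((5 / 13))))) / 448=5583.00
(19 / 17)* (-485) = -9215 / 17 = -542.06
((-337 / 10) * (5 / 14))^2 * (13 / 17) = 1476397 / 13328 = 110.77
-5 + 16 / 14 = -27 / 7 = -3.86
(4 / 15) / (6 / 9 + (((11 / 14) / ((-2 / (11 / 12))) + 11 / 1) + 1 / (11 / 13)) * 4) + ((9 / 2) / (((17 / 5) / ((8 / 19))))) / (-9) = -0.06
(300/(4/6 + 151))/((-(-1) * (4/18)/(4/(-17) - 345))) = -3072.97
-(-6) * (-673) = -4038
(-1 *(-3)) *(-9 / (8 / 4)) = -27 / 2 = -13.50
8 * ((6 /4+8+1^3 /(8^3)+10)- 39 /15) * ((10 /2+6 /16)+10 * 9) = 33014247 /2560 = 12896.19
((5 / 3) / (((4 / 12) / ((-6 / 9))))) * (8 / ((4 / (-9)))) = 60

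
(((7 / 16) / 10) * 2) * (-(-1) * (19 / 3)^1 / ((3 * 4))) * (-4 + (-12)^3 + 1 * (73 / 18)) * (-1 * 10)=4136699 / 5184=797.97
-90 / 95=-18 / 19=-0.95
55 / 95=11 / 19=0.58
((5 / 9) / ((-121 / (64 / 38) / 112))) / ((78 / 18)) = -17920 / 89661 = -0.20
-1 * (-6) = 6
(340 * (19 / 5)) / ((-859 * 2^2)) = -323 / 859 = -0.38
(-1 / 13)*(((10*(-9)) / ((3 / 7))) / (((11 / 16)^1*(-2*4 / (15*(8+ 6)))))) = -88200 / 143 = -616.78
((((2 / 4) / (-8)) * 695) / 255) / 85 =-139 / 69360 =-0.00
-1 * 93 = -93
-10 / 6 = -5 / 3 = -1.67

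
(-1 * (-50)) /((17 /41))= 2050 /17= 120.59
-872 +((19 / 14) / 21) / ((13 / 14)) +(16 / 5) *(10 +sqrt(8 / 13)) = -229301 / 273 +32 *sqrt(26) / 65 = -837.42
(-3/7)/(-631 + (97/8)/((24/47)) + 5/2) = 576/812791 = 0.00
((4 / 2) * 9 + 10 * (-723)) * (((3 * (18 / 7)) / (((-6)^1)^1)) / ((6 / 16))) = 173088 / 7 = 24726.86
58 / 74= 29 / 37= 0.78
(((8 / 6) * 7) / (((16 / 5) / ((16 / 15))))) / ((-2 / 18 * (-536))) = 7 / 134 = 0.05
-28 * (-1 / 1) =28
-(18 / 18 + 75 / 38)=-113 / 38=-2.97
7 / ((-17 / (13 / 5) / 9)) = -819 / 85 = -9.64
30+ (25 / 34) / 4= 4105 / 136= 30.18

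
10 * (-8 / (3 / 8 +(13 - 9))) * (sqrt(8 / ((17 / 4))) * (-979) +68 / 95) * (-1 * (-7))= -8704 / 95 +501248 * sqrt(34) / 17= 171835.02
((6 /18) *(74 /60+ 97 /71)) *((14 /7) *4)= 22148 /3195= 6.93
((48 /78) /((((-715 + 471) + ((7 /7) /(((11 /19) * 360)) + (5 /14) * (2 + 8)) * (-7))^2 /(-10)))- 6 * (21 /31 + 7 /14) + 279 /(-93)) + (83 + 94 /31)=34748587055416335 /457412910538987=75.97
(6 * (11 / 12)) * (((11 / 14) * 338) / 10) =20449 / 140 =146.06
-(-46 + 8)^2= -1444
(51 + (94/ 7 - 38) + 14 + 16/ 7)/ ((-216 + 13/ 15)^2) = 67275/ 72894703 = 0.00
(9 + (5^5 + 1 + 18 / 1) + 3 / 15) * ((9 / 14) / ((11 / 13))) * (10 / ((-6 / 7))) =-307437 / 11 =-27948.82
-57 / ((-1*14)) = 4.07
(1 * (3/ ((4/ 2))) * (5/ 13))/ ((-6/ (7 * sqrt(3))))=-35 * sqrt(3)/ 52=-1.17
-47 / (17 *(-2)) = 47 / 34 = 1.38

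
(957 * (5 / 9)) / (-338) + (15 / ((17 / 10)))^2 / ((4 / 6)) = 33761545 / 293046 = 115.21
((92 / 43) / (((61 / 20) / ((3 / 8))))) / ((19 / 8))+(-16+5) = -542687 / 49837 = -10.89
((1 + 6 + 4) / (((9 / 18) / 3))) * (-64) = -4224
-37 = -37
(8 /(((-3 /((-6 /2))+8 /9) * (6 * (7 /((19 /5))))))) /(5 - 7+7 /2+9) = 152 /4165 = 0.04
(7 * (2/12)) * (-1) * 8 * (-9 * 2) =168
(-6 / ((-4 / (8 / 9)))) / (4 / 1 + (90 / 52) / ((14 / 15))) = 1456 / 6393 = 0.23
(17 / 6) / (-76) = -17 / 456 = -0.04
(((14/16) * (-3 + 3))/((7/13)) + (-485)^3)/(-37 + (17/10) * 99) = -1140841250/1313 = -868881.38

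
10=10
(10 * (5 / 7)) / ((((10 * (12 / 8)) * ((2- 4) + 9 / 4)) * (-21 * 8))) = -0.01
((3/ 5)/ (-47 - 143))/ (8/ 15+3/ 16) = -72/ 16435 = -0.00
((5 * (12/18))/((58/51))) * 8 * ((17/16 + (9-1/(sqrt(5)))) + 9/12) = 243.05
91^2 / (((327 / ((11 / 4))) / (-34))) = -1548547 / 654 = -2367.81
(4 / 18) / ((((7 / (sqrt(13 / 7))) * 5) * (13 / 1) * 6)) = sqrt(91) / 85995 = 0.00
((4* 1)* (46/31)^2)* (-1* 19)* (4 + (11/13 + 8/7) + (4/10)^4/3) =-164567998096/163970625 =-1003.64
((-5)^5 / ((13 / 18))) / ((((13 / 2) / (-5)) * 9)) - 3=366.82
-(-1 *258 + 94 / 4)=469 / 2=234.50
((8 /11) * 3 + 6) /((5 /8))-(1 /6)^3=31093 /2376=13.09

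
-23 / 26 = -0.88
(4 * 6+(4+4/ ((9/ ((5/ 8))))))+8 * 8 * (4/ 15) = 4081/ 90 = 45.34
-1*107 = -107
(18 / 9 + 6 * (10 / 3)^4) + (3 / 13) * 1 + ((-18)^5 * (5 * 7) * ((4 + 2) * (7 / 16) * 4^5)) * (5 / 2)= -155993663892817 / 351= -444426392857.03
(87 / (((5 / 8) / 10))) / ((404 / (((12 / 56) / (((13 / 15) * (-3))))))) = -2610 / 9191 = -0.28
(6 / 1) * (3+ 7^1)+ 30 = 90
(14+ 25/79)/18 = 377/474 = 0.80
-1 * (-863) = 863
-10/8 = -5/4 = -1.25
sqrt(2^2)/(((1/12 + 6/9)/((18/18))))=8/3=2.67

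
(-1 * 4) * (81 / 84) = -27 / 7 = -3.86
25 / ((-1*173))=-25 / 173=-0.14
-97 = -97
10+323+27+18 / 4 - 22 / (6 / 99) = 3 / 2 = 1.50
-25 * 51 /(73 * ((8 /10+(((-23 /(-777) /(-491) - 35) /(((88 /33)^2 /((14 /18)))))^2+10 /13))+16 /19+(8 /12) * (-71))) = 4677201541949625 /8105390797603081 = 0.58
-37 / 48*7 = -259 / 48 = -5.40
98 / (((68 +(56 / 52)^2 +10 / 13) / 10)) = 82810 / 5909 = 14.01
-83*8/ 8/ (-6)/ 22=0.63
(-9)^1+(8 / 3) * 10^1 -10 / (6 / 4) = 11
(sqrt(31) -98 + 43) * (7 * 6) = -2310 + 42 * sqrt(31) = -2076.15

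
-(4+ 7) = -11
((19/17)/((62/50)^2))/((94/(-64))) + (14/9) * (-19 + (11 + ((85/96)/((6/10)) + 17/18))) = -9129900911/995119344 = -9.17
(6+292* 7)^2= 4202500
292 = 292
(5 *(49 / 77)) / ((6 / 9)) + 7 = 259 / 22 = 11.77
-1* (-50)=50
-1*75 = -75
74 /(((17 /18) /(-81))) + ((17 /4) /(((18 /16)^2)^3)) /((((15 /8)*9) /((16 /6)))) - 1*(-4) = -23206136071664 /3658971285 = -6342.26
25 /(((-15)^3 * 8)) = -1 /1080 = -0.00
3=3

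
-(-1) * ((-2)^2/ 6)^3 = 8/ 27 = 0.30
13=13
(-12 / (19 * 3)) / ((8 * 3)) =-1 / 114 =-0.01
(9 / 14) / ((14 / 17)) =153 / 196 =0.78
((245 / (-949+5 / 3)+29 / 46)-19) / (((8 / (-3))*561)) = 12425 / 997832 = 0.01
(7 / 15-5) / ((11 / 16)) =-1088 / 165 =-6.59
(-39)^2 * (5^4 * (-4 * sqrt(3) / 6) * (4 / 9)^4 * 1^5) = -54080000 * sqrt(3) / 2187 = -42830.04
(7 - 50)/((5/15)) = -129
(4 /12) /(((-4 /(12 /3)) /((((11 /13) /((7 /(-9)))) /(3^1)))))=11 /91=0.12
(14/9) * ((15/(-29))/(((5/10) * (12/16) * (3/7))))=-3920/783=-5.01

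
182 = 182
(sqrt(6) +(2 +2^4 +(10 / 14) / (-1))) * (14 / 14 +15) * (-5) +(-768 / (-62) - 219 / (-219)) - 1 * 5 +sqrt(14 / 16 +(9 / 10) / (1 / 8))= -298260 / 217 - 80 * sqrt(6) +sqrt(3230) / 20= -1567.59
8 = 8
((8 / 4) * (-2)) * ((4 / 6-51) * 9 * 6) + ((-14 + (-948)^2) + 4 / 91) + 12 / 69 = 1903713722 / 2093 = 909562.22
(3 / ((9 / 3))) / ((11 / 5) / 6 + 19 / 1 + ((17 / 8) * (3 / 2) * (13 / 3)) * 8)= 15 / 1948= 0.01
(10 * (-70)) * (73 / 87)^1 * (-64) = 3270400 / 87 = 37590.80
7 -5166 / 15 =-1687 / 5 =-337.40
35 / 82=0.43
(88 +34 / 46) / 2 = 2041 / 46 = 44.37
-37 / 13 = -2.85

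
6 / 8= 3 / 4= 0.75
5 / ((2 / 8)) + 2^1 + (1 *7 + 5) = 34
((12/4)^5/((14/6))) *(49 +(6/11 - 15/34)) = 13388085/2618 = 5113.86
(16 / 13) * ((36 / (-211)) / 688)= -36 / 117949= -0.00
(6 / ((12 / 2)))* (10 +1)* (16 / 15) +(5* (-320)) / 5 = -4624 / 15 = -308.27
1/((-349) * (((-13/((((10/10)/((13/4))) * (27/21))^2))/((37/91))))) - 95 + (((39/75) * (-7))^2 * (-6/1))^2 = 8313485942064862567/1335527979296875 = 6224.87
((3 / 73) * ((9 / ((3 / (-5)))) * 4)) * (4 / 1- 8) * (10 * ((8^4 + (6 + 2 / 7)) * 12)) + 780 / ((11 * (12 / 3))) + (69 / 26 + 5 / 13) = 709586881229 / 146146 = 4855328.79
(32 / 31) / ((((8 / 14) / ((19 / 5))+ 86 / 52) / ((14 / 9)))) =1549184 / 1740681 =0.89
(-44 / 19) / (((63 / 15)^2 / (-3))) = 0.39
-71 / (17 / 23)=-1633 / 17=-96.06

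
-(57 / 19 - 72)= 69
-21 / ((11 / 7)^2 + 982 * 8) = -343 / 128355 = -0.00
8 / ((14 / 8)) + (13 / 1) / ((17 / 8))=1272 / 119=10.69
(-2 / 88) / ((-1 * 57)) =1 / 2508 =0.00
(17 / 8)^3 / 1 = 4913 / 512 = 9.60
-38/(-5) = 38/5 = 7.60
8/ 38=4/ 19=0.21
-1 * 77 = -77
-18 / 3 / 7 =-6 / 7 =-0.86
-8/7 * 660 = -5280/7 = -754.29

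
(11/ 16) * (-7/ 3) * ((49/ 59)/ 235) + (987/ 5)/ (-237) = -44089283/ 52576080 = -0.84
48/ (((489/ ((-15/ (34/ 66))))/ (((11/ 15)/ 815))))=-5808/ 2258365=-0.00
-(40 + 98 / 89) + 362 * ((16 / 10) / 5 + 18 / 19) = 17657686 / 42275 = 417.69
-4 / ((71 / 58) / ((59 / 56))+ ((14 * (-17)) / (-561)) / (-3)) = -338778 / 86429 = -3.92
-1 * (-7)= 7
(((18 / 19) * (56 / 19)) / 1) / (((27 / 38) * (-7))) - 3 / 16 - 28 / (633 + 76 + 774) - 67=-67.77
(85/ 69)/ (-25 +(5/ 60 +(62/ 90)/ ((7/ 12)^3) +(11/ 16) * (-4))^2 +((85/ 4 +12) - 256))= -3000049500/ 601780275193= -0.00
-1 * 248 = -248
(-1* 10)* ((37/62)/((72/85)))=-15725/2232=-7.05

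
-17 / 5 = -3.40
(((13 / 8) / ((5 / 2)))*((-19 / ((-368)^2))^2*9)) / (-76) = -2223 / 1467172782080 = -0.00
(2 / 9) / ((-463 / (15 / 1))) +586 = 813944 / 1389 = 585.99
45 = 45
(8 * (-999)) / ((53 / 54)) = -431568 / 53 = -8142.79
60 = 60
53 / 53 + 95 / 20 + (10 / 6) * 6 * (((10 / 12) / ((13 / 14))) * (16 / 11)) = 18.80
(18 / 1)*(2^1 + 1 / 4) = 81 / 2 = 40.50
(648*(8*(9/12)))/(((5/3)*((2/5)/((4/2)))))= 11664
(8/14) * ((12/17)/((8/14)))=12/17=0.71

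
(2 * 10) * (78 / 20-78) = -1482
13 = 13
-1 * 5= -5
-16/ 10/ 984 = -1/ 615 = -0.00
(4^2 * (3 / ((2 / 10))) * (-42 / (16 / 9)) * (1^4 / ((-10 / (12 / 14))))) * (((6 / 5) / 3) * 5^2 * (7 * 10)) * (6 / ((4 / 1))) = 510300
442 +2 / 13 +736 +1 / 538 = 8240021 / 6994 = 1178.16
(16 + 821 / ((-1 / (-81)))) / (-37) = -66517 / 37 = -1797.76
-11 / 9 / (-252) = 0.00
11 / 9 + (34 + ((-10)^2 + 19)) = 1388 / 9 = 154.22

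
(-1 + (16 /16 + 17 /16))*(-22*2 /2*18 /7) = -1683 /28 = -60.11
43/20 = 2.15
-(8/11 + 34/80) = -507/440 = -1.15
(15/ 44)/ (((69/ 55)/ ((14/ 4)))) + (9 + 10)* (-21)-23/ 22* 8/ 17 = -13712995/ 34408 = -398.54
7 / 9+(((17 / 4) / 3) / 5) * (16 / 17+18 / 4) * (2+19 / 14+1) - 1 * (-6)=13603 / 1008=13.50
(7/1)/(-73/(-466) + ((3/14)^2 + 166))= 319676/7590139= 0.04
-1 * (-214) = 214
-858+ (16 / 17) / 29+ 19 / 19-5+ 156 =-348042 / 493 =-705.97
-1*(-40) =40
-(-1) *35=35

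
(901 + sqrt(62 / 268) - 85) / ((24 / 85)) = 85 *sqrt(4154) / 3216 + 2890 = 2891.70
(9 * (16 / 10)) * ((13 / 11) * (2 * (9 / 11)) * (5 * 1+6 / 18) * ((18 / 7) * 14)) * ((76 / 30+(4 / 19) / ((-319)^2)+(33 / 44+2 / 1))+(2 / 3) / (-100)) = 825057827133696 / 29243567375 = 28213.31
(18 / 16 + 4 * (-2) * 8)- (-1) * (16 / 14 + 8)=-3009 / 56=-53.73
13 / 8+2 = 29 / 8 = 3.62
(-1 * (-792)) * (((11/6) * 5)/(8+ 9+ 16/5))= 36300/101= 359.41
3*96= 288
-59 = -59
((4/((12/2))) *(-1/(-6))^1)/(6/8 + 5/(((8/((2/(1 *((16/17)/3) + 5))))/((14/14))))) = 271/2403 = 0.11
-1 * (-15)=15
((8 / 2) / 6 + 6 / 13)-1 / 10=401 / 390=1.03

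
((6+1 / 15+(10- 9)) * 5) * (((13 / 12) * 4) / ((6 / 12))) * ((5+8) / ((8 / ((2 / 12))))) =8957 / 108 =82.94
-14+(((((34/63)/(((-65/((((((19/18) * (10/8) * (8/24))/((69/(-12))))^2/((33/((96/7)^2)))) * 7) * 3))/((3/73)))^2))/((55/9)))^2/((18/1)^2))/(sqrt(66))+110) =263509650288220622028800 * sqrt(66)/18805544139555570554007301870852384284870537+96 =96.00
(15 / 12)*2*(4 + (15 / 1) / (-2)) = -8.75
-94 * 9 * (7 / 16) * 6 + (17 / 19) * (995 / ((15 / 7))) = -411607 / 228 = -1805.29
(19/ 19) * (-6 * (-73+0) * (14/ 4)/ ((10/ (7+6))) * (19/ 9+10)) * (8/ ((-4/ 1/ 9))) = -2172261/ 5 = -434452.20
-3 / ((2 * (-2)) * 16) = 0.05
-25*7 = -175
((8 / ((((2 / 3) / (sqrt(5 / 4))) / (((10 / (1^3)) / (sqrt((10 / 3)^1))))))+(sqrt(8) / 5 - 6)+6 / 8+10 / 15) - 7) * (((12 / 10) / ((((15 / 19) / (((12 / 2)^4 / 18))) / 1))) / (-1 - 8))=-1824 * sqrt(6) / 5 - 608 * sqrt(2) / 125+10564 / 75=-759.60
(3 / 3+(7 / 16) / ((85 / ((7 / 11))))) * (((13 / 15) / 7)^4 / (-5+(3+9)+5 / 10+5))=0.00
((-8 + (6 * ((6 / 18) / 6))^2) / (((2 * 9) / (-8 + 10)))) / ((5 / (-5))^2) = -71 / 81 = -0.88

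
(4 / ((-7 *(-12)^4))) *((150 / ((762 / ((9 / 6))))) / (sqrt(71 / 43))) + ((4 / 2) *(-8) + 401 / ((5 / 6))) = 2326 / 5-25 *sqrt(3053) / 218139264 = 465.20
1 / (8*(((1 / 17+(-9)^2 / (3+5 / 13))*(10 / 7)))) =1309 / 358900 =0.00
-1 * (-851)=851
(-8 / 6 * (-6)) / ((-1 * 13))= -8 / 13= -0.62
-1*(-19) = 19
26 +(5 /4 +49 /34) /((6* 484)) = 1711485 /65824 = 26.00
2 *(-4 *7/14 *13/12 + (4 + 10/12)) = 16/3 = 5.33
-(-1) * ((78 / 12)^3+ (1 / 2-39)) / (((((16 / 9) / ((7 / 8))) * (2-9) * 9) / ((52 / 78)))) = -1889 / 1536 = -1.23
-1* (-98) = 98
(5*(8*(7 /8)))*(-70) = -2450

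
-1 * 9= -9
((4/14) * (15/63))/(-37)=-0.00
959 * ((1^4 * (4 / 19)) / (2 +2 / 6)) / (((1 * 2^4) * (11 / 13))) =5343 / 836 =6.39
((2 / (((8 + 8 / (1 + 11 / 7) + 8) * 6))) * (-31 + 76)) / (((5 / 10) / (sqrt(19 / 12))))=45 * sqrt(57) / 172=1.98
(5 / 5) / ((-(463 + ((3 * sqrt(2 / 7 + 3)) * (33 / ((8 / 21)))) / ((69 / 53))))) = -681536 / 122834105 + 41976 * sqrt(161) / 122834105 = -0.00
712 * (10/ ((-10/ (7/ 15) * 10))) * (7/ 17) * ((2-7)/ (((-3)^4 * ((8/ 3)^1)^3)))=4361/ 97920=0.04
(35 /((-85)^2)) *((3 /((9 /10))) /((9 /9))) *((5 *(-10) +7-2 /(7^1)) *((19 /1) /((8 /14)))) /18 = -13433 /10404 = -1.29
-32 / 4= -8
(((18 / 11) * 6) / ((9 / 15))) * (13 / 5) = 468 / 11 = 42.55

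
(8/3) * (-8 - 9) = -136/3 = -45.33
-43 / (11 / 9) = -387 / 11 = -35.18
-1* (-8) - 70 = -62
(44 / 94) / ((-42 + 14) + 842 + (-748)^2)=1 / 1197043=0.00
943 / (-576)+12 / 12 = -367 / 576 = -0.64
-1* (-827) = 827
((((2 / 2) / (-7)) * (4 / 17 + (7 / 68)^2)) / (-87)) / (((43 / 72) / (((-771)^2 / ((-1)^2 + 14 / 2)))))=2027638251 / 40362896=50.24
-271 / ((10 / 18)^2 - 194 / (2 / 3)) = 21951 / 23546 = 0.93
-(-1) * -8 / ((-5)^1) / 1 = 1.60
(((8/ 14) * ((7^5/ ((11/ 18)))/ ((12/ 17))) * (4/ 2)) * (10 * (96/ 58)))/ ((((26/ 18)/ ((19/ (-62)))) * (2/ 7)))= -70355446560/ 128557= -547270.44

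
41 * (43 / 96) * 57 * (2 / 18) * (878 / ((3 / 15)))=73525915 / 144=510596.63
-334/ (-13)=334/ 13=25.69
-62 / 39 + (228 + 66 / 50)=222037 / 975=227.73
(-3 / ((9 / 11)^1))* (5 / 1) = -55 / 3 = -18.33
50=50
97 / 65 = 1.49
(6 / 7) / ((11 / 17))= 102 / 77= 1.32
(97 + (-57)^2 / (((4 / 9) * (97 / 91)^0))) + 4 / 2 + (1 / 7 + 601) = 224291 / 28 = 8010.39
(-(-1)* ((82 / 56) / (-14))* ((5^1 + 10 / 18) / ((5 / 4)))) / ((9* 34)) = -205 / 134946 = -0.00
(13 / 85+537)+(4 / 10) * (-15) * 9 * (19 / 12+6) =21701 / 170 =127.65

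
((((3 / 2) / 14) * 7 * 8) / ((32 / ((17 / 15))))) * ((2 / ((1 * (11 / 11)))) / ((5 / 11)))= 0.94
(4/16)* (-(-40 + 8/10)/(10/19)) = 931/50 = 18.62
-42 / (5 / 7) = -58.80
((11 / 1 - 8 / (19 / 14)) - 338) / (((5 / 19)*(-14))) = 1265 / 14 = 90.36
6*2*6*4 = 288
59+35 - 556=-462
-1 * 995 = -995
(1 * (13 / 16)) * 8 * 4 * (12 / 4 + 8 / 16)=91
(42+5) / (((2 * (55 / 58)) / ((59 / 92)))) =80417 / 5060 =15.89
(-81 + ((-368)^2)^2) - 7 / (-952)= 2494193718521 / 136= 18339659695.01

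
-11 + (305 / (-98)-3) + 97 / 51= -76021 / 4998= -15.21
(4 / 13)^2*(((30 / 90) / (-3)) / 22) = -8 / 16731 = -0.00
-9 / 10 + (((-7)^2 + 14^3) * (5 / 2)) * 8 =558591 / 10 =55859.10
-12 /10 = -6 /5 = -1.20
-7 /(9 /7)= -49 /9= -5.44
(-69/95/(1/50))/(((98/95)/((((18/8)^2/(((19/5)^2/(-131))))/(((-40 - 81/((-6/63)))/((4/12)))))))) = 152533125/229390952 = 0.66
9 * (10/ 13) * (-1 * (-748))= 67320/ 13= 5178.46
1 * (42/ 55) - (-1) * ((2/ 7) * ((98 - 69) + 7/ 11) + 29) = 14719/ 385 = 38.23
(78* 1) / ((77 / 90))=7020 / 77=91.17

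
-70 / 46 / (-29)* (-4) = -140 / 667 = -0.21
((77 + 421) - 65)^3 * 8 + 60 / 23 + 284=14937630200 / 23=649462182.61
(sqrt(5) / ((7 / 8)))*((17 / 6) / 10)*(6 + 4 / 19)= 4012*sqrt(5) / 1995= 4.50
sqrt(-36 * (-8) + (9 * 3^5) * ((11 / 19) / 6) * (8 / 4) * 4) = 6 * sqrt(19817) / 19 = 44.45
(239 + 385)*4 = 2496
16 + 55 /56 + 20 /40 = 979 /56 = 17.48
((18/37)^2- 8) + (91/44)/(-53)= -24909075/3192508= -7.80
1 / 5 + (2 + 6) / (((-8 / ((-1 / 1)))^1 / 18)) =91 / 5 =18.20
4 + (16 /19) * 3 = 124 /19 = 6.53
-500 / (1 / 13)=-6500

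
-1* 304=-304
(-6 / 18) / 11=-1 / 33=-0.03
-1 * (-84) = 84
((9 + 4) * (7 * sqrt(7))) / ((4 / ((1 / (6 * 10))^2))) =91 * sqrt(7) / 14400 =0.02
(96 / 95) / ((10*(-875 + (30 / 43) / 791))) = -1632624 / 14136638875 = -0.00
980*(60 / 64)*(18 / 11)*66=99225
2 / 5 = 0.40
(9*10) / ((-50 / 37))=-333 / 5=-66.60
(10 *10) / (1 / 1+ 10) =100 / 11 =9.09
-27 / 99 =-3 / 11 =-0.27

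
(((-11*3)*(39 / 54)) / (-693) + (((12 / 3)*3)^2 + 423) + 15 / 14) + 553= 211889 / 189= 1121.11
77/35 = 11/5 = 2.20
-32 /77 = -0.42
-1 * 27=-27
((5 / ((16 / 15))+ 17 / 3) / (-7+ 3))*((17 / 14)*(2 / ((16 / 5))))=-6035 / 3072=-1.96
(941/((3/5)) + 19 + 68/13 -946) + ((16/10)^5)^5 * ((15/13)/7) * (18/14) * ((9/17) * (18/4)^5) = 3909373084864015144383790208/148952007293701171875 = 26245857.01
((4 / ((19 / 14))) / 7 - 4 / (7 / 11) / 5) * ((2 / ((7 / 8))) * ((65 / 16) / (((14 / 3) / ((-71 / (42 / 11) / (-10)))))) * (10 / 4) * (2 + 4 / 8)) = -7056335 / 364952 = -19.33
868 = 868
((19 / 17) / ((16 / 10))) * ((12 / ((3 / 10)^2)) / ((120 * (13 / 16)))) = 1900 / 1989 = 0.96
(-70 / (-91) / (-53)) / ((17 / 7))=-70 / 11713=-0.01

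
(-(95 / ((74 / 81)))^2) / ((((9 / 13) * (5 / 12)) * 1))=-51317955 / 1369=-37485.72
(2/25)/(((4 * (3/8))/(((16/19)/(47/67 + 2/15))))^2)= 9193472/254115481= 0.04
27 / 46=0.59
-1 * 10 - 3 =-13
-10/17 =-0.59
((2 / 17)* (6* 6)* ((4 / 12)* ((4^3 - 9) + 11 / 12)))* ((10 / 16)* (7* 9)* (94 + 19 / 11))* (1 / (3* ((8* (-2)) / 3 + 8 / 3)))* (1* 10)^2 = -505834875 / 136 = -3719374.08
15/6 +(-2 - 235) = -469/2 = -234.50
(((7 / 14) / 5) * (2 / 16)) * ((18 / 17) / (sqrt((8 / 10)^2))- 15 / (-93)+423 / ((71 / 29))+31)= 15360387 / 5986720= 2.57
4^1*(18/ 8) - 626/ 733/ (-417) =2751575/ 305661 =9.00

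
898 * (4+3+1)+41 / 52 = 7184.79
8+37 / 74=17 / 2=8.50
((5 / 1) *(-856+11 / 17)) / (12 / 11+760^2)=-799755 / 108011404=-0.01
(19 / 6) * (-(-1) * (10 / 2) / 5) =19 / 6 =3.17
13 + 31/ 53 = 720/ 53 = 13.58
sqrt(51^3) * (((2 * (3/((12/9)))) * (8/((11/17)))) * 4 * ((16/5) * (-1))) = -1997568 * sqrt(51)/55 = -259372.53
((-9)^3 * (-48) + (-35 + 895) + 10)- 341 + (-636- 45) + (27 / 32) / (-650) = 34840.00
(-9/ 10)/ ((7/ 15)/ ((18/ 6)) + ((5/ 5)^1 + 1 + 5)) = -81/ 644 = -0.13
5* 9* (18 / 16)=405 / 8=50.62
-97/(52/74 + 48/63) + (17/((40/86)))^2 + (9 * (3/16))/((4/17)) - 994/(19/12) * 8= -64787655091/17297600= -3745.47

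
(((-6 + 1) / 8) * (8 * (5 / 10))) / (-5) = 1 / 2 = 0.50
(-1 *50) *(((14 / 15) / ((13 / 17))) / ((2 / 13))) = -1190 / 3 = -396.67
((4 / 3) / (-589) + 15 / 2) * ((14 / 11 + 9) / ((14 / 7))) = 2994161 / 77748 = 38.51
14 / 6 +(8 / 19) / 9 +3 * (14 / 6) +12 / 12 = 1775 / 171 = 10.38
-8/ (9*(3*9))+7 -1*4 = 721/ 243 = 2.97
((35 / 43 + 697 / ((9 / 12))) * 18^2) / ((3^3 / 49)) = 23517844 / 43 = 546926.60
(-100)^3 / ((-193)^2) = -26.85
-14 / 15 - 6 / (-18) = -3 / 5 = -0.60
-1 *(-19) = 19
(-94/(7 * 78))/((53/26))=-94/1113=-0.08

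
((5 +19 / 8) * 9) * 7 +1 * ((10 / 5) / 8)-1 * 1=3711 / 8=463.88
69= 69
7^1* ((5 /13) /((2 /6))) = 105 /13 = 8.08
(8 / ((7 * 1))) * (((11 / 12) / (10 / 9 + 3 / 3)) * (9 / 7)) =594 / 931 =0.64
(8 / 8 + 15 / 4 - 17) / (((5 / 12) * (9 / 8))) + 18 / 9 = -362 / 15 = -24.13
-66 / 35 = -1.89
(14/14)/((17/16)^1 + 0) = 16/17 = 0.94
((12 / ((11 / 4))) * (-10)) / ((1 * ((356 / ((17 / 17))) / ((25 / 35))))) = -600 / 6853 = -0.09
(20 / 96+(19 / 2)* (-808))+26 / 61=-11236735 / 1464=-7675.37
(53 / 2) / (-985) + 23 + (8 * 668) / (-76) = -1772037 / 37430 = -47.34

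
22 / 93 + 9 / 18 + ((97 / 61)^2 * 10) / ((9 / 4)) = 24863651 / 2076318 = 11.97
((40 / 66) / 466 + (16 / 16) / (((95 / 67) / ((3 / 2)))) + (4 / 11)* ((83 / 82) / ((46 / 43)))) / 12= 175744247 / 1502877960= 0.12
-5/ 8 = -0.62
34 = 34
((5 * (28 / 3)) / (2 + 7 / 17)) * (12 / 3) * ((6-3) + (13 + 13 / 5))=59024 / 41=1439.61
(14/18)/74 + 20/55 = 2741/7326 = 0.37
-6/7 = -0.86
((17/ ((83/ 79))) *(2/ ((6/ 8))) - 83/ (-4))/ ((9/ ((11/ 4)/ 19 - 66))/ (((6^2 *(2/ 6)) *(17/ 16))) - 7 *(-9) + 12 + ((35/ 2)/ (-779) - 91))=-4218335366245/ 1058448079998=-3.99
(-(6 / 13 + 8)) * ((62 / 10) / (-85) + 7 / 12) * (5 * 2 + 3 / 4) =-1231219 / 26520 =-46.43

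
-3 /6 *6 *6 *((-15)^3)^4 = -2335434082031250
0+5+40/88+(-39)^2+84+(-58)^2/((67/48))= 2963097/737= 4020.48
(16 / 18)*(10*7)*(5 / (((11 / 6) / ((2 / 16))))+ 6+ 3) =581.21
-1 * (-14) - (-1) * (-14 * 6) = -70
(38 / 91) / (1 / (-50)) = -1900 / 91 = -20.88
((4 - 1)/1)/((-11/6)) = -18/11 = -1.64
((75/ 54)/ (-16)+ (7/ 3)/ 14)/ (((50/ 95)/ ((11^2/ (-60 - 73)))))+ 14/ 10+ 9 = 206881/ 20160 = 10.26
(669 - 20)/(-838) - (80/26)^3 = -55057853/1841086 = -29.91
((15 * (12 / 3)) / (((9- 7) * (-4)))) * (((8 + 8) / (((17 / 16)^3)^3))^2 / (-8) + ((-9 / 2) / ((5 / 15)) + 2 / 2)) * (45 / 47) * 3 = 1323962346565834597364832225 / 2643859876988732298309692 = 500.77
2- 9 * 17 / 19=-115 / 19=-6.05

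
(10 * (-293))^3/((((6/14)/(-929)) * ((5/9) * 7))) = 14020704151800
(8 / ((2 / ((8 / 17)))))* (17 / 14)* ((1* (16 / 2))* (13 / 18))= 832 / 63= 13.21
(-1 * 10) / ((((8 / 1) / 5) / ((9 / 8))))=-225 / 32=-7.03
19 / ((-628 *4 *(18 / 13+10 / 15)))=-741 / 200960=-0.00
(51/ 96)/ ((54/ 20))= 85/ 432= 0.20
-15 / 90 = -1 / 6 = -0.17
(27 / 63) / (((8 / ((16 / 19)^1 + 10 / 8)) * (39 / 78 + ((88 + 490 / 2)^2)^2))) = 477 / 52333352088304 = 0.00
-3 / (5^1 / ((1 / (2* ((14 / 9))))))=-27 / 140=-0.19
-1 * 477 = -477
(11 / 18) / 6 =11 / 108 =0.10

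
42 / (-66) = -7 / 11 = -0.64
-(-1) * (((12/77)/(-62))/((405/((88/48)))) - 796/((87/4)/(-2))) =186550531/2548665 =73.20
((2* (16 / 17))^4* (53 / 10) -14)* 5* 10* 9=23642.81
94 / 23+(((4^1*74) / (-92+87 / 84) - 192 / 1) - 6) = -11550244 / 58581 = -197.17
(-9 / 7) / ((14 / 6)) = -27 / 49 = -0.55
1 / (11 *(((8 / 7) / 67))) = 469 / 88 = 5.33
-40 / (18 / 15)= -33.33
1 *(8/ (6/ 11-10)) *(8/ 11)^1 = -8/ 13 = -0.62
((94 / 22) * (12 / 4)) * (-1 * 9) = -1269 / 11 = -115.36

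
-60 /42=-10 /7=-1.43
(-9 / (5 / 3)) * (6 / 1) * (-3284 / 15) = 177336 / 25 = 7093.44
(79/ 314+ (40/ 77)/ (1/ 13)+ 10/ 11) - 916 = -21955705/ 24178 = -908.09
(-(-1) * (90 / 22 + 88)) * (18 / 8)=9117 / 44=207.20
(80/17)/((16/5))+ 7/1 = 144/17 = 8.47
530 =530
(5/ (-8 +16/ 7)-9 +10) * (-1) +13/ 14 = 45/ 56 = 0.80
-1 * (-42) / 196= 3 / 14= 0.21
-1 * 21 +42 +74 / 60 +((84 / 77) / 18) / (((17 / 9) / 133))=148669 / 5610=26.50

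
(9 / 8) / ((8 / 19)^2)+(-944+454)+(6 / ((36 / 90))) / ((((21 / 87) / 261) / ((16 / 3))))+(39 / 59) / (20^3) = 2273659571809 / 26432000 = 86019.20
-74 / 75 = -0.99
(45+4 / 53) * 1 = 2389 / 53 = 45.08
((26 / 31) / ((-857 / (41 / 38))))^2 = 284089 / 254795781529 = 0.00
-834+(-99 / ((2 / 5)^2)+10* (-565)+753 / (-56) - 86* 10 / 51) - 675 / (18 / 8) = -21228817 / 2856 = -7433.06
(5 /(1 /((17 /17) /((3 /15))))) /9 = 2.78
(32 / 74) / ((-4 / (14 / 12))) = -14 / 111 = -0.13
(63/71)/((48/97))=2037/1136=1.79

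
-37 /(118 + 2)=-37 /120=-0.31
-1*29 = -29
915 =915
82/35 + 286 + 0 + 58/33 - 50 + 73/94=26152019/108570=240.88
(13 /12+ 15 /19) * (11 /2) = 4697 /456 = 10.30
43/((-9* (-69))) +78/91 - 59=-252446/4347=-58.07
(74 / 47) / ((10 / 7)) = 259 / 235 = 1.10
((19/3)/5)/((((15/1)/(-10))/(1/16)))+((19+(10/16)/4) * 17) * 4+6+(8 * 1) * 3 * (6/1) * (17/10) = 1553.37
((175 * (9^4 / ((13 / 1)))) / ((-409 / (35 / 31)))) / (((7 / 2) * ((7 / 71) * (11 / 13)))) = -116457750 / 139469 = -835.01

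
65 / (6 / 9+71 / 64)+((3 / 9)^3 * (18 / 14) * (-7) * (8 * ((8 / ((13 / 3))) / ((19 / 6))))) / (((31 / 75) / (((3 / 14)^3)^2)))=362656492890 / 9909222323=36.60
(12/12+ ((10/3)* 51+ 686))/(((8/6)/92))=59133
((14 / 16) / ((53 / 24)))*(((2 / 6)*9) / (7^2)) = 9 / 371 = 0.02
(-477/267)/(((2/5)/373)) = -296535/178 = -1665.93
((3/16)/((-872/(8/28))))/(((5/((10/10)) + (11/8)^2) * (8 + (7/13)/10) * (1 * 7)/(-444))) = 19240/274009323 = 0.00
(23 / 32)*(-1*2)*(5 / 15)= -23 / 48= -0.48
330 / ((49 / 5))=1650 / 49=33.67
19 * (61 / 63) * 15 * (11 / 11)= 5795 / 21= 275.95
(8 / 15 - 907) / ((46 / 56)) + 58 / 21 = -886114 / 805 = -1100.76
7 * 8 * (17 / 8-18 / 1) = -889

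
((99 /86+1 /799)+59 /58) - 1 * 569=-564763114 /996353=-566.83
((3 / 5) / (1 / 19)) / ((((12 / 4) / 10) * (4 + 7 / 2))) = 76 / 15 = 5.07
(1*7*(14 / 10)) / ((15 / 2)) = 98 / 75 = 1.31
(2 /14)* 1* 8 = 8 /7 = 1.14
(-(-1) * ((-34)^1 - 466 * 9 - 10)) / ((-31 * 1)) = 4238 / 31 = 136.71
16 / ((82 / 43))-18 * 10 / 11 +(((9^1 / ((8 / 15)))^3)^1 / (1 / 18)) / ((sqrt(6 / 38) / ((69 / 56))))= -3596 / 451 +509297625 * sqrt(57) / 14336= 268205.81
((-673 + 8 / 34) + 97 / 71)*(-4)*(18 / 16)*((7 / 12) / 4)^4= 1.37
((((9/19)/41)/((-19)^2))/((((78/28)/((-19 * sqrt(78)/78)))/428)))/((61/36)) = -107856 * sqrt(78)/152583509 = -0.01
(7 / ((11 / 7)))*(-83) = -4067 / 11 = -369.73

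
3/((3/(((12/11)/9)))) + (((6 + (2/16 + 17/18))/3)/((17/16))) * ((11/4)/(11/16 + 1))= 509236/136323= 3.74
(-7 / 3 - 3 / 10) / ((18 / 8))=-158 / 135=-1.17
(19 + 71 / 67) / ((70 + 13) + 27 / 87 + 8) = 4872 / 22177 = 0.22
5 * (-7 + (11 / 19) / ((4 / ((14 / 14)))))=-2605 / 76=-34.28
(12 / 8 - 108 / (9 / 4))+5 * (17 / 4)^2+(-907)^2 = 13163085 / 16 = 822692.81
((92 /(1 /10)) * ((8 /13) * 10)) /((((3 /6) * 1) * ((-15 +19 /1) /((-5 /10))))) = -18400 /13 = -1415.38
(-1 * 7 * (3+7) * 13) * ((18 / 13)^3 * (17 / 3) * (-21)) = 48580560 / 169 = 287458.93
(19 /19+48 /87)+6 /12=119 /58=2.05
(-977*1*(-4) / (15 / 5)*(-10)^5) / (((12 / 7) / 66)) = -15045800000 / 3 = -5015266666.67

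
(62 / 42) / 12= 31 / 252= 0.12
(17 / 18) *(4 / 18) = 17 / 81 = 0.21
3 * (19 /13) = 57 /13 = 4.38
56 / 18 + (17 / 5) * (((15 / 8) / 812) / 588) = 35650201 / 11458944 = 3.11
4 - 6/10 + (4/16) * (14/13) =477/130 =3.67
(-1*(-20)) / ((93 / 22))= 440 / 93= 4.73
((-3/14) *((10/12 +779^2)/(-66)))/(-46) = -3641051/85008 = -42.83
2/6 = 1/3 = 0.33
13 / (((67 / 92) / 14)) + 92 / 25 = 424764 / 1675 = 253.59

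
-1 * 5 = -5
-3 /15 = -1 /5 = -0.20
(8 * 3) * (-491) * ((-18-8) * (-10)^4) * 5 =15319200000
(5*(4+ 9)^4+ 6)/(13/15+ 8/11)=23563815/263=89596.25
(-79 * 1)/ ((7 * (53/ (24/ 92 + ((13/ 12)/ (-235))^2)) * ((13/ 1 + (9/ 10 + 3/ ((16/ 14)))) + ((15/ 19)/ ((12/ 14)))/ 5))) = -71625148787/ 21543164325270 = -0.00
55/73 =0.75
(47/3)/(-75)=-47/225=-0.21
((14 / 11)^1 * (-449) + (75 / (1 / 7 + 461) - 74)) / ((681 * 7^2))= -7637675 / 394955484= -0.02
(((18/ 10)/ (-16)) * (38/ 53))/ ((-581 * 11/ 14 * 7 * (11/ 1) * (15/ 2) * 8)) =57/ 1490381200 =0.00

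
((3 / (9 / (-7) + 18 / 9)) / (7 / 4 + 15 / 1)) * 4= 1.00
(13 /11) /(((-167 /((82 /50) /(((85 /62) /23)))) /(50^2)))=-15201160 /31229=-486.76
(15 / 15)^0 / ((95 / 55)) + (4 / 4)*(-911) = -17298 / 19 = -910.42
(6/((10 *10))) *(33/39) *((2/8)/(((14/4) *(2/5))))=33/3640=0.01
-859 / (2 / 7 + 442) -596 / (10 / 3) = -180.74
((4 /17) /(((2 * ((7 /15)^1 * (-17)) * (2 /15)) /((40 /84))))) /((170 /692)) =-51900 /240737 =-0.22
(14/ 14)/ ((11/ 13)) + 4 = 57/ 11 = 5.18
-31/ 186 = -0.17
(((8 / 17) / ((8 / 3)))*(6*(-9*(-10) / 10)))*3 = 486 / 17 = 28.59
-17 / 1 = -17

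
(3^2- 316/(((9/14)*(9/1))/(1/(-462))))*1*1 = 24373/2673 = 9.12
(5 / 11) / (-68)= -5 / 748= -0.01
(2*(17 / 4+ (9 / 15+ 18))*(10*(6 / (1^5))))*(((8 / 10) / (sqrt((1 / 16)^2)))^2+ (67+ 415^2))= 11821847832 / 25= 472873913.28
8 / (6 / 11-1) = -88 / 5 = -17.60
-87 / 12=-7.25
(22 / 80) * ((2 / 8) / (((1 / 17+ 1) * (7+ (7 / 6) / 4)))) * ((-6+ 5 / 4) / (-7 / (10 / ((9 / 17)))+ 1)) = -60401 / 898800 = -0.07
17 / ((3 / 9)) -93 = -42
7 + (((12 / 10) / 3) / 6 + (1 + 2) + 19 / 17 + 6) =4382 / 255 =17.18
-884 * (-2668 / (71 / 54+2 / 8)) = 19593792 / 13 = 1507214.77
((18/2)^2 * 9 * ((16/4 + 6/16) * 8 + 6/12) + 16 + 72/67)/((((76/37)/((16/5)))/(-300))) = -810917160/67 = -12103241.19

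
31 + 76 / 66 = 1061 / 33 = 32.15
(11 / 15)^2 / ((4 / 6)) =121 / 150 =0.81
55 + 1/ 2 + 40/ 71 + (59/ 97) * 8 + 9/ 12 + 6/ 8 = 62.43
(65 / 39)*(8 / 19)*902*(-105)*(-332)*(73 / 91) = 4372174400 / 247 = 17701110.93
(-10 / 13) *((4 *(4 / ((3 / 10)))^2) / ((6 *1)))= -32000 / 351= -91.17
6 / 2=3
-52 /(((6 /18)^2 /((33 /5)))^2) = -4586868 /25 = -183474.72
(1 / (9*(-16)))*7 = -7 / 144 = -0.05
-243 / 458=-0.53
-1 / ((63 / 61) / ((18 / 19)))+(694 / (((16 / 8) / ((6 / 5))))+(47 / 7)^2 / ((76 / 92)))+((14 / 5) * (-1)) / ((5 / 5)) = 2175073 / 4655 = 467.26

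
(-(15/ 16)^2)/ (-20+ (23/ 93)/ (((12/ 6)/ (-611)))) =20925/ 2274944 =0.01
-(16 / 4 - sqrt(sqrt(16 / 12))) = -4+sqrt(2)*3^(3 / 4) / 3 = -2.93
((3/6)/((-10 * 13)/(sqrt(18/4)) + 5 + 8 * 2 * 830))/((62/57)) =2223 * sqrt(2)/19696001590 + 1363041/39392003180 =0.00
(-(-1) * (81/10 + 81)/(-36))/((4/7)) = -693/160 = -4.33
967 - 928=39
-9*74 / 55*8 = -5328 / 55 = -96.87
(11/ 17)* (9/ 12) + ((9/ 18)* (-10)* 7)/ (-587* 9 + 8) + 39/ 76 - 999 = -680163473/ 681530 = -997.99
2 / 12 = 0.17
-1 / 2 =-0.50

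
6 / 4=3 / 2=1.50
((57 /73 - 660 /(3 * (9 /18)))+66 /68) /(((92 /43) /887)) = -41487224353 /228344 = -181687.39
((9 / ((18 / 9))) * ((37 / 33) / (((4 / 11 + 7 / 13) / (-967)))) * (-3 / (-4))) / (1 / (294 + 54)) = -121398147 / 86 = -1411606.36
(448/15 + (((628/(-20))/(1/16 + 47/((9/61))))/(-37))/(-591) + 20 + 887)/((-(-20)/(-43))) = -4699697113669/2333208900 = -2014.26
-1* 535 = -535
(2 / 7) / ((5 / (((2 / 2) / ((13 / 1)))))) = 2 / 455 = 0.00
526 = 526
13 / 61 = 0.21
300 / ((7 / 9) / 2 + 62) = 5400 / 1123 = 4.81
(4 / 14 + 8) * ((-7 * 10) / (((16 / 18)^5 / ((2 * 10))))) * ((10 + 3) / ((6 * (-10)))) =37102455 / 8192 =4529.11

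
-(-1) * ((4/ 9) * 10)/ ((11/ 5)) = 200/ 99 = 2.02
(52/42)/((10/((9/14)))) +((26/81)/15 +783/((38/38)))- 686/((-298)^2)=783.09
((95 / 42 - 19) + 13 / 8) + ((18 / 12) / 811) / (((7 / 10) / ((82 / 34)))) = -34990433 / 2316216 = -15.11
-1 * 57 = -57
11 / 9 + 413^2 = 1535132 / 9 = 170570.22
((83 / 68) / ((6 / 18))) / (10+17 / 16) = 332 / 1003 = 0.33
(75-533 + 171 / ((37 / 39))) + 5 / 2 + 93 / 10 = -49202 / 185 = -265.96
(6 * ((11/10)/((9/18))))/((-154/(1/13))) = -3/455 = -0.01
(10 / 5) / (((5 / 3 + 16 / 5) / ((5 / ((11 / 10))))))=1500 / 803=1.87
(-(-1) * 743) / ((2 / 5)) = 3715 / 2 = 1857.50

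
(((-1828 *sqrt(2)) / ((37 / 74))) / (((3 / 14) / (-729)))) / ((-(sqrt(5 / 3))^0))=-12437712 *sqrt(2)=-17589581.00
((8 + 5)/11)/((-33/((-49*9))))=1911/121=15.79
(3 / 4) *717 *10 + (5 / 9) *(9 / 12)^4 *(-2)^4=86085 / 16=5380.31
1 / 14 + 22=309 / 14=22.07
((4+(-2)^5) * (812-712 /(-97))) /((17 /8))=-17802624 /1649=-10796.01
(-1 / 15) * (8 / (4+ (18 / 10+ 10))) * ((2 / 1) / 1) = -16 / 237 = -0.07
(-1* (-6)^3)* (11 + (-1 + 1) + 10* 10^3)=2162376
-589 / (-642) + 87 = 56443 / 642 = 87.92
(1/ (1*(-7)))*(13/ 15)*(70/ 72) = -13/ 108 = -0.12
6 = 6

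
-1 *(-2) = 2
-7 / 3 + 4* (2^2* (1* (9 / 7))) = 383 / 21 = 18.24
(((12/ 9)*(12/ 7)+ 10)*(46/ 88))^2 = 978121/ 23716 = 41.24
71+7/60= 4267/60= 71.12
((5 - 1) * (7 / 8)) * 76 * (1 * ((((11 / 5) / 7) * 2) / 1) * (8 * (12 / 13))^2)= 7704576 / 845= 9117.84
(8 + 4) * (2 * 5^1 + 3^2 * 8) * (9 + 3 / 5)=47232 / 5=9446.40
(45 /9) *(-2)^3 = -40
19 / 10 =1.90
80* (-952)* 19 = -1447040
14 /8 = 7 /4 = 1.75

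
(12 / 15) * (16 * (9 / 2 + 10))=928 / 5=185.60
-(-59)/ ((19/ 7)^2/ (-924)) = -7399.68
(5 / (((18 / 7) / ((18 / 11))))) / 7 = 5 / 11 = 0.45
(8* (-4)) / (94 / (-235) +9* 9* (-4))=80 / 811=0.10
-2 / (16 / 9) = -9 / 8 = -1.12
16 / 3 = 5.33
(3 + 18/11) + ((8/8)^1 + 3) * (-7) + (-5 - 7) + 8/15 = -5747/165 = -34.83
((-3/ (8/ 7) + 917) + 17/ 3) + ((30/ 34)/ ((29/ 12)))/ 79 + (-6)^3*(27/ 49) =36688324627/ 45801672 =801.03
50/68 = 0.74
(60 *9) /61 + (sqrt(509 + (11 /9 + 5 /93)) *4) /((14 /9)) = 540 /61 + 6 *sqrt(4413377) /217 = 66.94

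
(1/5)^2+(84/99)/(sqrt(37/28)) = 1/25+56 * sqrt(259)/1221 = 0.78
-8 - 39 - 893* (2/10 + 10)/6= -15651/10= -1565.10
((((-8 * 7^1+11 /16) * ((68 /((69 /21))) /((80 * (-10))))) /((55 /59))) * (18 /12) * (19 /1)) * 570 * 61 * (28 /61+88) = 5446705582017 /40480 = 134553003.51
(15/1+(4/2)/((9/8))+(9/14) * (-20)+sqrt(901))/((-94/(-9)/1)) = 247/658+9 * sqrt(901)/94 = 3.25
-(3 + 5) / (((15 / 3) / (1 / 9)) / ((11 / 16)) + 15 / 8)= -704 / 5925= -0.12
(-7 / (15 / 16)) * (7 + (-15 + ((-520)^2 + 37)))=-10096016 / 5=-2019203.20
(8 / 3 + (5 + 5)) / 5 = 38 / 15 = 2.53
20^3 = 8000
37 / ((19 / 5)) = 185 / 19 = 9.74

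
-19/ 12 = -1.58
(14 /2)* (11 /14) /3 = 11 /6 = 1.83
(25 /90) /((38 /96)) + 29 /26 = 2693 /1482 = 1.82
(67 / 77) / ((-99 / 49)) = -469 / 1089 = -0.43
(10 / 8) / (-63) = -5 / 252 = -0.02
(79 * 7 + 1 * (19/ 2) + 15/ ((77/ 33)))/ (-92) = -7965/ 1288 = -6.18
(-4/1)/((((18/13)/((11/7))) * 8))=-0.57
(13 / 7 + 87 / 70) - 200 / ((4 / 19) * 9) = -9221 / 90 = -102.46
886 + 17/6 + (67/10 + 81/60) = 53813/60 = 896.88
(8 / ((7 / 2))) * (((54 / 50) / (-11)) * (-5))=432 / 385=1.12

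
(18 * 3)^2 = 2916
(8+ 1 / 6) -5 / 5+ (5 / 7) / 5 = 7.31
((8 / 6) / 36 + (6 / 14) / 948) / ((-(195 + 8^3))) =-0.00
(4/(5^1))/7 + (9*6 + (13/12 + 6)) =25703/420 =61.20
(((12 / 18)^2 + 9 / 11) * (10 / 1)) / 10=125 / 99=1.26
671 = 671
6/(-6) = -1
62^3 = 238328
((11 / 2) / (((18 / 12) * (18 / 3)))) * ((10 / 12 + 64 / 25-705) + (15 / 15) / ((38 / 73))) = -5483786 / 12825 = -427.59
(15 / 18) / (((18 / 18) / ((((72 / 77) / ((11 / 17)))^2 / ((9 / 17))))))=2358240 / 717409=3.29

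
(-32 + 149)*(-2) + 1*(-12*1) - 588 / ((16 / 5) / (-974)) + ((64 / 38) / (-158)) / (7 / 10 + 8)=46678714591 / 261174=178726.50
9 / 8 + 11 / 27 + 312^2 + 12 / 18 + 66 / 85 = 1787290471 / 18360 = 97346.98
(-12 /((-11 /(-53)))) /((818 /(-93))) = 29574 /4499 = 6.57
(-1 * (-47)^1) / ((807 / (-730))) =-34310 / 807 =-42.52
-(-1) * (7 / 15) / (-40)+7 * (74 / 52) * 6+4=63.76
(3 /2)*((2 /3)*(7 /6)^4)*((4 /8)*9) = 2401 /288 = 8.34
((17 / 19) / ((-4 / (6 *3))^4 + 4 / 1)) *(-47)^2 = 246385233 / 498940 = 493.82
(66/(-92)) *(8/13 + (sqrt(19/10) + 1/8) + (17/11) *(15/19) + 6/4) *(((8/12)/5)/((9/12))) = -75217/170430 - 22 *sqrt(190)/1725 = -0.62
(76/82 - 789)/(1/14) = -452354/41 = -11033.02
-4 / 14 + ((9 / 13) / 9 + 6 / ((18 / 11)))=944 / 273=3.46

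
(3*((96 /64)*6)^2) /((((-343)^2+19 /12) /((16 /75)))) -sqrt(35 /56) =15552 /35295175 -sqrt(10) /4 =-0.79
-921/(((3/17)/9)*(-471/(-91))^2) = -43218539/24649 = -1753.36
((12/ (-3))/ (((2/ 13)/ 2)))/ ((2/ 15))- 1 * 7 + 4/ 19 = -7539/ 19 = -396.79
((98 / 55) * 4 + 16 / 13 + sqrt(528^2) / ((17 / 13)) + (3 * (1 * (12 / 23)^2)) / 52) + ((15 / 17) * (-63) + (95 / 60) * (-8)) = 6633508529 / 19289985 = 343.88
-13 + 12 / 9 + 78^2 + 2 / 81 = 491861 / 81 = 6072.36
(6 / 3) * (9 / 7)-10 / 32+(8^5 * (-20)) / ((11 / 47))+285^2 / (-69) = -79379038311 / 28336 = -2801349.46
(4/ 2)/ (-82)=-1/ 41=-0.02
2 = 2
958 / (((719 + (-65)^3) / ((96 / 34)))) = -7664 / 776067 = -0.01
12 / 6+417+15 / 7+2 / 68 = 100239 / 238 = 421.17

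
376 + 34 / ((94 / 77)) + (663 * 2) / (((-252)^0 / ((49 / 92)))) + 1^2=2402177 / 2162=1111.09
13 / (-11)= -13 / 11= -1.18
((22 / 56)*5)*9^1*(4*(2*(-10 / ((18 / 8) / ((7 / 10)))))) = -440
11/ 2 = 5.50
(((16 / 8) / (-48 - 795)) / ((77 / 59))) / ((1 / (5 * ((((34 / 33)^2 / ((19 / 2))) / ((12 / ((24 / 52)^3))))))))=-0.00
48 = 48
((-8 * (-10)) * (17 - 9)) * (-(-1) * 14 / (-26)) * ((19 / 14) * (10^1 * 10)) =-608000 / 13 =-46769.23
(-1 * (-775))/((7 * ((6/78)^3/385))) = 93647125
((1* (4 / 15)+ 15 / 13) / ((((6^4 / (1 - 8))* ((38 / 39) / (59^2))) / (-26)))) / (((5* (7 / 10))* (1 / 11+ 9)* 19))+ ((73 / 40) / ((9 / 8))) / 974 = 67245299717 / 56961468000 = 1.18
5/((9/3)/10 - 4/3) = -150/31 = -4.84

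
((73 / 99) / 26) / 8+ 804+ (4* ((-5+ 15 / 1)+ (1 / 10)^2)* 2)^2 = 7216.81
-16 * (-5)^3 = 2000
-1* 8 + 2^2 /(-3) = -28 /3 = -9.33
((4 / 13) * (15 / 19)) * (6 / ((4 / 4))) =360 / 247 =1.46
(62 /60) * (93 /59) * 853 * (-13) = -10656529 /590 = -18061.91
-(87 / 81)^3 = -24389 / 19683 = -1.24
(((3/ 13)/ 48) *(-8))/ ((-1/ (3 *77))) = 231/ 26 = 8.88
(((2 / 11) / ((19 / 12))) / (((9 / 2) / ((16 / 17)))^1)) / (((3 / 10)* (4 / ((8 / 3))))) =5120 / 95931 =0.05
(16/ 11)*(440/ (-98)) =-320/ 49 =-6.53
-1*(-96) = 96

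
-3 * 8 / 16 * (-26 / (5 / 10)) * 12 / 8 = 117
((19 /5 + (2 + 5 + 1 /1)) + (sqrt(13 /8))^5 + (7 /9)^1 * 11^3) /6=169 * sqrt(26) /1536 + 23558 /135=175.06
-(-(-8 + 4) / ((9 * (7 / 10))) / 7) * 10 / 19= -400 / 8379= -0.05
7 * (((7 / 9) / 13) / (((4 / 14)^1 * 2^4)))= 343 / 3744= 0.09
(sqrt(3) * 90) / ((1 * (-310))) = -9 * sqrt(3) / 31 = -0.50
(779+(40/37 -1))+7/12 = 346171/444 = 779.66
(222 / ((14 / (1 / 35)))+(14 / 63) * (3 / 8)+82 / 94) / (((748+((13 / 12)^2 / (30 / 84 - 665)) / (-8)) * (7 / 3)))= 52165497456 / 64629763228583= 0.00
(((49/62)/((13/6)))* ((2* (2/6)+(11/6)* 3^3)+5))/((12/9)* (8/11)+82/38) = 10169313/1580566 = 6.43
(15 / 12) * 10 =25 / 2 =12.50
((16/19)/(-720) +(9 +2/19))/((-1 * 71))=-7784/60705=-0.13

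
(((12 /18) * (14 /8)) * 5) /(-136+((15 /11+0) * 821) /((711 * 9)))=-273735 /6373726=-0.04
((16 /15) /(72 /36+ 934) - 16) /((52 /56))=-393092 /22815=-17.23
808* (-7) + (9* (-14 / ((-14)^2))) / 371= -29377273 / 5194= -5656.00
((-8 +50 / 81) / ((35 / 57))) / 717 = -11362 / 677565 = -0.02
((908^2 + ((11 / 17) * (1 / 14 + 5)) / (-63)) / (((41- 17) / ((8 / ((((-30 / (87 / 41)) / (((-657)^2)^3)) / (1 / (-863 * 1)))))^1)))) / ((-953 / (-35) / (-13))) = -864897165332099435.61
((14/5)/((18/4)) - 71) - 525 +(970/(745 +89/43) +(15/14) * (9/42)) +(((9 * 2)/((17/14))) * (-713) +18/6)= -4479516017413/401389380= -11160.03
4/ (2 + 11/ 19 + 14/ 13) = 1.09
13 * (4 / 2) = 26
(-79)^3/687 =-493039/687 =-717.67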